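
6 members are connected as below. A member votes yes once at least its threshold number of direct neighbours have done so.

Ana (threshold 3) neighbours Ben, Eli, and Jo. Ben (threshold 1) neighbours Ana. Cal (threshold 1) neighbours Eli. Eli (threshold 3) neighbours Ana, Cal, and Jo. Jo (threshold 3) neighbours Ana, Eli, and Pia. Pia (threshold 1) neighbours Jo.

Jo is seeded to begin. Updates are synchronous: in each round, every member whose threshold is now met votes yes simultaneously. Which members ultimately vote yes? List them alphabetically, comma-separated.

Jo, Pia

Round 1 — Jo votes yes (initial).
Round 2 — checking thresholds:
  Ana: 1 of 3 neighbours < 3, holds.
  Eli: 1 of 3 neighbours < 3, holds.
  Pia: 1 of 1 neighbours ≥ 1, votes yes.
Round 3 — no new yes votes; cascade stops.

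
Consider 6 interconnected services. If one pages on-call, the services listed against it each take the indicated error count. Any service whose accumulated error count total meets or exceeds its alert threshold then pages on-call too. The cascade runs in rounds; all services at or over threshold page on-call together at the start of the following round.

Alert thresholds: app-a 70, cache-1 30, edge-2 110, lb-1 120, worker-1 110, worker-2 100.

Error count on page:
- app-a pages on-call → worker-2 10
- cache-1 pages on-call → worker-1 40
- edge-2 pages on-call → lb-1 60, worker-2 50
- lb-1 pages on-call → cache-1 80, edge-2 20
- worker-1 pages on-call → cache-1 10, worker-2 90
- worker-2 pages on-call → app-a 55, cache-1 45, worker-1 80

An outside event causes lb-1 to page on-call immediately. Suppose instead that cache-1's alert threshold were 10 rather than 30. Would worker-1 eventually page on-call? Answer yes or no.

With cache-1's alert threshold at 10:
Round 1 — lb-1 pages on-call (initial).
  cache-1: +80 → 80 ≥ 10
  edge-2: +20 → 20 < 110
Round 2 — cache-1 pages on-call.
  worker-1: +40 → 40 < 110
No further pages.

no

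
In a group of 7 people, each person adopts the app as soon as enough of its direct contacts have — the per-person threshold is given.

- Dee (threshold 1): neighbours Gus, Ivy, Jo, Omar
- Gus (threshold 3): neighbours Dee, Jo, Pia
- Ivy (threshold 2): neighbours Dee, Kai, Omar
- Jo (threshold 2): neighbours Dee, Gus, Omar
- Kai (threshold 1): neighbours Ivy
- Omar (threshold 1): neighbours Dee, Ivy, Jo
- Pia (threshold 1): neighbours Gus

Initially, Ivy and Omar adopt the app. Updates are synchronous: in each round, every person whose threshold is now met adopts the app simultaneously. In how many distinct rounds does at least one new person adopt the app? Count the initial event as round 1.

Round 1 — Ivy, Omar adopt the app (initial).
Round 2 — checking thresholds:
  Dee: 2 of 4 neighbours ≥ 1, adopts the app.
  Jo: 1 of 3 neighbours < 2, not yet.
  Kai: 1 of 1 neighbours ≥ 1, adopts the app.
Round 3 — checking thresholds:
  Gus: 1 of 3 neighbours < 3, not yet.
  Jo: 2 of 3 neighbours ≥ 2, adopts the app.
Round 4 — no new adoptions; cascade stops.

3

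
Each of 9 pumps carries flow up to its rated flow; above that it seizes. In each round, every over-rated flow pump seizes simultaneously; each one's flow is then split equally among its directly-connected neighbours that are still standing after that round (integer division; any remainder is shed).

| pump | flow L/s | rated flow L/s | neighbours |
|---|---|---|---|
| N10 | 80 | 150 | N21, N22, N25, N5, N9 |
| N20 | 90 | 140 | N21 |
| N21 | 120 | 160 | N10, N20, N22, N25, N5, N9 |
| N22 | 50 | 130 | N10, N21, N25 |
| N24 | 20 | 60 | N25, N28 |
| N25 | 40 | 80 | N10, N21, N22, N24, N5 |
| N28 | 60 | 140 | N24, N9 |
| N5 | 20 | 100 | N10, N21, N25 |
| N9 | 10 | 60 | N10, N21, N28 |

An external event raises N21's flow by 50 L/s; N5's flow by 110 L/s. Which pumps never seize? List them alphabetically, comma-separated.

Round 1 — N21 at 170 > 160; N5 at 130 > 100. N21, N5 seize.
  N21 sheds 170 L/s to N10, N20, N22, N25, N9: 34 each.
    N10: 80+34 = 114 ≤ 150
    N20: 90+34 = 124 ≤ 140
    N22: 50+34 = 84 ≤ 130
    N25: 40+34 = 74 ≤ 80
    N9: 10+34 = 44 ≤ 60
  N5 sheds 130 L/s to N10, N25: 65 each.
    N10: 114+65 = 179 > 150
    N25: 74+65 = 139 > 80
Round 2 — N10, N25 seize.
  N10 sheds 179 L/s to N22, N9: 89 each (1 lost).
    N22: 84+89 = 173 > 130
    N9: 44+89 = 133 > 60
  N25 sheds 139 L/s to N22, N24: 69 each (1 lost).
    N22: 173+69 = 242 > 130
    N24: 20+69 = 89 > 60
Round 3 — N22, N24, N9 seize.
  N22 sheds 242 L/s: no online neighbours, lost.
  N24 sheds 89 L/s to N28: 89 each.
    N28: 60+89 = 149 > 140
  N9 sheds 133 L/s to N28: 133 each.
    N28: 149+133 = 282 > 140
Round 4 — N28 seizes.
  N28 sheds 282 L/s: no online neighbours, lost.
No further seizures.

N20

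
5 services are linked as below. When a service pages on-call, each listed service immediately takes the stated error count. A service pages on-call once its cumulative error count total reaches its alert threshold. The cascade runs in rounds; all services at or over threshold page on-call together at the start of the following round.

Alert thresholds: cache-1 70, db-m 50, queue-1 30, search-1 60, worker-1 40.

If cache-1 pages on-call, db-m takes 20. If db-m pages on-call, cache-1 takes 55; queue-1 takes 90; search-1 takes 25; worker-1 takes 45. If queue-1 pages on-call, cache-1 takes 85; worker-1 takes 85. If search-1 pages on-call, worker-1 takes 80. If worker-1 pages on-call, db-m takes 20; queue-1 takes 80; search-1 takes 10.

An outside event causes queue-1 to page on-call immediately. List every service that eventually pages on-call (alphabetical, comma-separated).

cache-1, queue-1, worker-1

Round 1 — queue-1 pages on-call (initial).
  cache-1: +85 → 85 ≥ 70
  worker-1: +85 → 85 ≥ 40
Round 2 — cache-1, worker-1 page on-call.
  db-m: +20+20 → 40 < 50
  search-1: +10 → 10 < 60
No further pages.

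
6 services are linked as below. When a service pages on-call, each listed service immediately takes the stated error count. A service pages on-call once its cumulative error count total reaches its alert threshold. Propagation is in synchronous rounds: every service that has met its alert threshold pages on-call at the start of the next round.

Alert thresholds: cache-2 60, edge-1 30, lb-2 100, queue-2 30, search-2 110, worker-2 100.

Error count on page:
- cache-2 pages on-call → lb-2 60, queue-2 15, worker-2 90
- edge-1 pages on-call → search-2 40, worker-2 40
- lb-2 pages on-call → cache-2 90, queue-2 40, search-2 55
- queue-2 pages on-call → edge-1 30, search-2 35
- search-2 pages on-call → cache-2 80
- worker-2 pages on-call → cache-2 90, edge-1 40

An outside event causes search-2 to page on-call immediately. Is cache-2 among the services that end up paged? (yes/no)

Round 1 — search-2 pages on-call (initial).
  cache-2: +80 → 80 ≥ 60
Round 2 — cache-2 pages on-call.
  lb-2: +60 → 60 < 100
  queue-2: +15 → 15 < 30
  worker-2: +90 → 90 < 100
No further pages.

yes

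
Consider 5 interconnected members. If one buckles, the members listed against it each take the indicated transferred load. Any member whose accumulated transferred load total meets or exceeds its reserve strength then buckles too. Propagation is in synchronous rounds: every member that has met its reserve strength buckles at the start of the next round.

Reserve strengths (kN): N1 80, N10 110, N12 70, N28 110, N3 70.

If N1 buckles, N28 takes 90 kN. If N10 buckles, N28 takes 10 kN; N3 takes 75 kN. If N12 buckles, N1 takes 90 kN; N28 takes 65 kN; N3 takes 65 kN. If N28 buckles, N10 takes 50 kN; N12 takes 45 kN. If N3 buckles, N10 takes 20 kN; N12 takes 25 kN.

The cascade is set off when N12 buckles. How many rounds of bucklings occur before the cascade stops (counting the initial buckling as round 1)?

Round 1 — N12 buckles (initial).
  N1: +90 → 90 ≥ 80
  N28: +65 → 65 < 110
  N3: +65 → 65 < 70
Round 2 — N1 buckles.
  N28: +90 → 155 ≥ 110
Round 3 — N28 buckles.
  N10: +50 → 50 < 110
No further bucklings.

3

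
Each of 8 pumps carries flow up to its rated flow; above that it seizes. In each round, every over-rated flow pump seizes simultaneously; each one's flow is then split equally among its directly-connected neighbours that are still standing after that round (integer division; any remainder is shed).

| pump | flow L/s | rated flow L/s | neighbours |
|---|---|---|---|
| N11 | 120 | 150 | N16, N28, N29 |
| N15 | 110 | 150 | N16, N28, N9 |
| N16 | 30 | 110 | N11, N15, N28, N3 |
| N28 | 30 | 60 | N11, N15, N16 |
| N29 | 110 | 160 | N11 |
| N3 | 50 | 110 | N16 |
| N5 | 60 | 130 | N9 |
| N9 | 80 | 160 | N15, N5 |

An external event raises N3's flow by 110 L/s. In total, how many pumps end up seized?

Round 1 — N3 at 160 > 110. N3 seizes.
  N3 sheds 160 L/s to N16: 160 each.
    N16: 30+160 = 190 > 110
Round 2 — N16 seizes.
  N16 sheds 190 L/s to N11, N15, N28: 63 each (1 lost).
    N11: 120+63 = 183 > 150
    N15: 110+63 = 173 > 150
    N28: 30+63 = 93 > 60
Round 3 — N11, N15, N28 seize.
  N11 sheds 183 L/s to N29: 183 each.
    N29: 110+183 = 293 > 160
  N15 sheds 173 L/s to N9: 173 each.
    N9: 80+173 = 253 > 160
  N28 sheds 93 L/s: no online neighbours, lost.
Round 4 — N29, N9 seize.
  N29 sheds 293 L/s: no online neighbours, lost.
  N9 sheds 253 L/s to N5: 253 each.
    N5: 60+253 = 313 > 130
Round 5 — N5 seizes.
  N5 sheds 313 L/s: no online neighbours, lost.
No further seizures.

8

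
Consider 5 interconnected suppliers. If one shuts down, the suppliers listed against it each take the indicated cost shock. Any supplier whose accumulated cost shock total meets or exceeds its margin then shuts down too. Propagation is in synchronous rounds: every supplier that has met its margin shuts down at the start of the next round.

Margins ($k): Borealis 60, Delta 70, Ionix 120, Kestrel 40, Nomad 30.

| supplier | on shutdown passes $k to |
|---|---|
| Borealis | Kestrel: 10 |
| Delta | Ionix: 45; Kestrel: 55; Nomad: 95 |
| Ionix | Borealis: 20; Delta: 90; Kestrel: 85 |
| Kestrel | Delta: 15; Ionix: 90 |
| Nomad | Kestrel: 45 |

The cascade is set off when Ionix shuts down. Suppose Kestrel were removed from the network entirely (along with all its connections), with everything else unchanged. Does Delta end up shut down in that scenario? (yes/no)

With Kestrel removed:
Round 1 — Ionix shuts down (initial).
  Borealis: +20 → 20 < 60
  Delta: +90 → 90 ≥ 70
Round 2 — Delta shuts down.
  Nomad: +95 → 95 ≥ 30
Round 3 — Nomad shuts down.
No further shutdowns.

yes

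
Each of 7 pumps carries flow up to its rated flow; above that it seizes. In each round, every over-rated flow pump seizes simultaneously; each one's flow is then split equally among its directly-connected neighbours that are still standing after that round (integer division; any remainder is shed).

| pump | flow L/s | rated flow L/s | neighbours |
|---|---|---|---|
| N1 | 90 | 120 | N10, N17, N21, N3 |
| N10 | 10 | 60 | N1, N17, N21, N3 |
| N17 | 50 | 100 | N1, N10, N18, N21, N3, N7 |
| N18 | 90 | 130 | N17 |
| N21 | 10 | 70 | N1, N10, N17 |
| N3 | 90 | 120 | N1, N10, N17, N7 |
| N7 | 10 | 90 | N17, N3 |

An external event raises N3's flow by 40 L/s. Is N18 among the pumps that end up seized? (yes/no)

Round 1 — N3 at 130 > 120. N3 seizes.
  N3 sheds 130 L/s to N1, N10, N17, N7: 32 each (2 lost).
    N1: 90+32 = 122 > 120
    N10: 10+32 = 42 ≤ 60
    N17: 50+32 = 82 ≤ 100
    N7: 10+32 = 42 ≤ 90
Round 2 — N1 seizes.
  N1 sheds 122 L/s to N10, N17, N21: 40 each (2 lost).
    N10: 42+40 = 82 > 60
    N17: 82+40 = 122 > 100
    N21: 10+40 = 50 ≤ 70
Round 3 — N10, N17 seize.
  N10 sheds 82 L/s to N21: 82 each.
    N21: 50+82 = 132 > 70
  N17 sheds 122 L/s to N18, N21, N7: 40 each (2 lost).
    N18: 90+40 = 130 ≤ 130
    N21: 132+40 = 172 > 70
    N7: 42+40 = 82 ≤ 90
Round 4 — N21 seizes.
  N21 sheds 172 L/s: no online neighbours, lost.
No further seizures.

no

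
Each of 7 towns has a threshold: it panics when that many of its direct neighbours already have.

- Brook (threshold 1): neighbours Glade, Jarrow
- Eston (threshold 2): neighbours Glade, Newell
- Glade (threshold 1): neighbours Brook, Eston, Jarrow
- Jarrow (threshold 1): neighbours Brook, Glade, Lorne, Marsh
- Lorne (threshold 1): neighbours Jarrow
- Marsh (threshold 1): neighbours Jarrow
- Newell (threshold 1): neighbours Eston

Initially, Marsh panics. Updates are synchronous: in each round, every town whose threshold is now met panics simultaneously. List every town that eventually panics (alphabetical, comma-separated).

Brook, Glade, Jarrow, Lorne, Marsh

Round 1 — Marsh panics (initial).
Round 2 — checking thresholds:
  Jarrow: 1 of 4 neighbours ≥ 1, panics.
Round 3 — checking thresholds:
  Brook: 1 of 2 neighbours ≥ 1, panics.
  Glade: 1 of 3 neighbours ≥ 1, panics.
  Lorne: 1 of 1 neighbours ≥ 1, panics.
Round 4 — no new panics; cascade stops.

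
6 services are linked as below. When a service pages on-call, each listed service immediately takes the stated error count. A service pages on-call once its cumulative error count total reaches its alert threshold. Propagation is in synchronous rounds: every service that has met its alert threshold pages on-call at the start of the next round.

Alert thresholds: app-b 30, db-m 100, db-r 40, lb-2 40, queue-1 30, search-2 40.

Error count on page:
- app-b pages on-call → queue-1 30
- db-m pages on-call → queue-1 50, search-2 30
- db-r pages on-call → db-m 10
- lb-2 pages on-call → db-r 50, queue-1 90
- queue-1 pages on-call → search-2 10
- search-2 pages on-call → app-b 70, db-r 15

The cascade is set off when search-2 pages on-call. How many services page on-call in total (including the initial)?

3

Round 1 — search-2 pages on-call (initial).
  app-b: +70 → 70 ≥ 30
  db-r: +15 → 15 < 40
Round 2 — app-b pages on-call.
  queue-1: +30 → 30 ≥ 30
Round 3 — queue-1 pages on-call.
No further pages.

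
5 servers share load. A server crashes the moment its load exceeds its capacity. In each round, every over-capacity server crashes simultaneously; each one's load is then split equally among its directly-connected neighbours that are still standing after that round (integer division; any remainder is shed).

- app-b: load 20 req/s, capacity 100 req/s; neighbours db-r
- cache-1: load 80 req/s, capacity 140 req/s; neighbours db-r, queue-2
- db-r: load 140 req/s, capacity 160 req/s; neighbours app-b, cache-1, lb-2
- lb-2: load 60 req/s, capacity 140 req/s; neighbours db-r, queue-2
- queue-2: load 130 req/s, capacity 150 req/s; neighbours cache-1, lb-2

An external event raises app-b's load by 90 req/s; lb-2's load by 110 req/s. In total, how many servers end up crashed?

Round 1 — app-b at 110 > 100; lb-2 at 170 > 140. app-b, lb-2 crash.
  app-b sheds 110 req/s to db-r: 110 each.
    db-r: 140+110 = 250 > 160
  lb-2 sheds 170 req/s to db-r, queue-2: 85 each.
    db-r: 250+85 = 335 > 160
    queue-2: 130+85 = 215 > 150
Round 2 — db-r, queue-2 crash.
  db-r sheds 335 req/s to cache-1: 335 each.
    cache-1: 80+335 = 415 > 140
  queue-2 sheds 215 req/s to cache-1: 215 each.
    cache-1: 415+215 = 630 > 140
Round 3 — cache-1 crashes.
  cache-1 sheds 630 req/s: no online neighbours, lost.
No further crashes.

5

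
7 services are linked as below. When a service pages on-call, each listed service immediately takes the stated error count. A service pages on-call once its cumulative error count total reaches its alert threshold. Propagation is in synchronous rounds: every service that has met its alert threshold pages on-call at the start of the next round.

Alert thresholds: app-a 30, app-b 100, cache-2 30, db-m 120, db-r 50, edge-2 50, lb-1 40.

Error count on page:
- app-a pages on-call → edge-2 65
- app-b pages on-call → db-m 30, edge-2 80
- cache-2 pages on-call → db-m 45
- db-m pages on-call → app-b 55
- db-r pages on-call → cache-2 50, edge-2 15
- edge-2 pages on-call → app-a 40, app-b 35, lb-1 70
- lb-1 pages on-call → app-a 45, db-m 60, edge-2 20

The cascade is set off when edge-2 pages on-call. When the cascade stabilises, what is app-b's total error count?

35

Round 1 — edge-2 pages on-call (initial).
  app-a: +40 → 40 ≥ 30
  app-b: +35 → 35 < 100
  lb-1: +70 → 70 ≥ 40
Round 2 — app-a, lb-1 page on-call.
  db-m: +60 → 60 < 120
No further pages.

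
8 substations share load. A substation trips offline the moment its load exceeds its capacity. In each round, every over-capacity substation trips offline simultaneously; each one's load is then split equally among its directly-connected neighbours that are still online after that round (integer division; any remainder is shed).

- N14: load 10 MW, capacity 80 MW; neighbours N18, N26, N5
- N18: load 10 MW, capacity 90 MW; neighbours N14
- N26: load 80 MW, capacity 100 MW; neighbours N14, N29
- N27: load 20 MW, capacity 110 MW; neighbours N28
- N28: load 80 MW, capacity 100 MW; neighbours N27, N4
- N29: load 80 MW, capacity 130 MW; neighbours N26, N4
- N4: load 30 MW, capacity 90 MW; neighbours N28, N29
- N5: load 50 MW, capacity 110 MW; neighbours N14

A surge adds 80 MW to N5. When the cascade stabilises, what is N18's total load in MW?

80

Round 1 — N5 at 130 > 110. N5 trips offline.
  N5 sheds 130 MW to N14: 130 each.
    N14: 10+130 = 140 > 80
Round 2 — N14 trips offline.
  N14 sheds 140 MW to N18, N26: 70 each.
    N18: 10+70 = 80 ≤ 90
    N26: 80+70 = 150 > 100
Round 3 — N26 trips offline.
  N26 sheds 150 MW to N29: 150 each.
    N29: 80+150 = 230 > 130
Round 4 — N29 trips offline.
  N29 sheds 230 MW to N4: 230 each.
    N4: 30+230 = 260 > 90
Round 5 — N4 trips offline.
  N4 sheds 260 MW to N28: 260 each.
    N28: 80+260 = 340 > 100
Round 6 — N28 trips offline.
  N28 sheds 340 MW to N27: 340 each.
    N27: 20+340 = 360 > 110
Round 7 — N27 trips offline.
  N27 sheds 360 MW: no online neighbours, lost.
No further trips.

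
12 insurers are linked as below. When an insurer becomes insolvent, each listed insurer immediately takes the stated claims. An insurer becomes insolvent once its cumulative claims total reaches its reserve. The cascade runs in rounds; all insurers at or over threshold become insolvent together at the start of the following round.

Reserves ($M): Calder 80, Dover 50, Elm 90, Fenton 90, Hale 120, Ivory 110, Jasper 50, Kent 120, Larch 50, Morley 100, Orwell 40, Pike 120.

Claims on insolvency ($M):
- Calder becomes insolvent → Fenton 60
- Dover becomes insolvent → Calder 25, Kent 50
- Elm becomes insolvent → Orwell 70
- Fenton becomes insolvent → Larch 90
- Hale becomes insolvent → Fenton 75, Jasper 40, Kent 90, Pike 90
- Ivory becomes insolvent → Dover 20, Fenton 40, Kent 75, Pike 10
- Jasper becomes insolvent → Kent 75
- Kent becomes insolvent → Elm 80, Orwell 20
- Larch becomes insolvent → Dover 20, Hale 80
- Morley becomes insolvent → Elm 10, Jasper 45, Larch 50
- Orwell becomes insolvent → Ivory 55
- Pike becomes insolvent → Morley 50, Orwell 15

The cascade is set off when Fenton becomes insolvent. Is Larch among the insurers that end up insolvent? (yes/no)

Round 1 — Fenton becomes insolvent (initial).
  Larch: +90 → 90 ≥ 50
Round 2 — Larch becomes insolvent.
  Dover: +20 → 20 < 50
  Hale: +80 → 80 < 120
No further insolvencies.

yes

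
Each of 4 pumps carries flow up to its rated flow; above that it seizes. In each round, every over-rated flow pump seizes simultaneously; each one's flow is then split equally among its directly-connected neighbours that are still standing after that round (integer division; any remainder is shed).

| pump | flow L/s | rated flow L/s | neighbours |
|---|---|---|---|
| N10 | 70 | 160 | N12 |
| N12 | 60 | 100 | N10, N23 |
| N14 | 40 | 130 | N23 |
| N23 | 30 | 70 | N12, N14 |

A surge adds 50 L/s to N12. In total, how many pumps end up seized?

Round 1 — N12 at 110 > 100. N12 seizes.
  N12 sheds 110 L/s to N10, N23: 55 each.
    N10: 70+55 = 125 ≤ 160
    N23: 30+55 = 85 > 70
Round 2 — N23 seizes.
  N23 sheds 85 L/s to N14: 85 each.
    N14: 40+85 = 125 ≤ 130
No further seizures.

2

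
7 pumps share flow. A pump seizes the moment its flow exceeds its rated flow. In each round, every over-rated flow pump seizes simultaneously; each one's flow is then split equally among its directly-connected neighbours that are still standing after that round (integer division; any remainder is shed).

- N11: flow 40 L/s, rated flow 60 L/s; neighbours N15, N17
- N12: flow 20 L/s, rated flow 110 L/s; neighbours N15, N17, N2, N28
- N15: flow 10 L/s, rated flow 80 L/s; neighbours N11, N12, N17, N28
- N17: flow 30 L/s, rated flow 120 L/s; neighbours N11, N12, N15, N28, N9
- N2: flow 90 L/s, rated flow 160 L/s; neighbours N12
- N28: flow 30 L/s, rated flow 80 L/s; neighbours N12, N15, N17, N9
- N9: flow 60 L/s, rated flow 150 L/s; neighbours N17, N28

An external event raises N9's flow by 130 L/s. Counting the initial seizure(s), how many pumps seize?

Round 1 — N9 at 190 > 150. N9 seizes.
  N9 sheds 190 L/s to N17, N28: 95 each.
    N17: 30+95 = 125 > 120
    N28: 30+95 = 125 > 80
Round 2 — N17, N28 seize.
  N17 sheds 125 L/s to N11, N12, N15: 41 each (2 lost).
    N11: 40+41 = 81 > 60
    N12: 20+41 = 61 ≤ 110
    N15: 10+41 = 51 ≤ 80
  N28 sheds 125 L/s to N12, N15: 62 each (1 lost).
    N12: 61+62 = 123 > 110
    N15: 51+62 = 113 > 80
Round 3 — N11, N12, N15 seize.
  N11 sheds 81 L/s: no online neighbours, lost.
  N12 sheds 123 L/s to N2: 123 each.
    N2: 90+123 = 213 > 160
  N15 sheds 113 L/s: no online neighbours, lost.
Round 4 — N2 seizes.
  N2 sheds 213 L/s: no online neighbours, lost.
No further seizures.

7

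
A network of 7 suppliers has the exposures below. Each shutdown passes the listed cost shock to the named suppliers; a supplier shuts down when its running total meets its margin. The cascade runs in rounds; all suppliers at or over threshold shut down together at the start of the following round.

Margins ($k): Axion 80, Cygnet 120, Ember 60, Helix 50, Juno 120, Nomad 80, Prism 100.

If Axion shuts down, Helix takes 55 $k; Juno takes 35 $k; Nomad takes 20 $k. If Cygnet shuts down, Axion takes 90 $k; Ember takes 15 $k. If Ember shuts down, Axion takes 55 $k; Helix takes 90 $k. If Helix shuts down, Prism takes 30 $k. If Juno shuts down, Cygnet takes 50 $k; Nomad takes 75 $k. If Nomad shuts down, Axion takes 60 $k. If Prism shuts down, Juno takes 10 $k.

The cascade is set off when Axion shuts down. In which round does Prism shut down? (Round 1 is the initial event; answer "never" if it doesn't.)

Round 1 — Axion shuts down (initial).
  Helix: +55 → 55 ≥ 50
  Juno: +35 → 35 < 120
  Nomad: +20 → 20 < 80
Round 2 — Helix shuts down.
  Prism: +30 → 30 < 100
No further shutdowns.

never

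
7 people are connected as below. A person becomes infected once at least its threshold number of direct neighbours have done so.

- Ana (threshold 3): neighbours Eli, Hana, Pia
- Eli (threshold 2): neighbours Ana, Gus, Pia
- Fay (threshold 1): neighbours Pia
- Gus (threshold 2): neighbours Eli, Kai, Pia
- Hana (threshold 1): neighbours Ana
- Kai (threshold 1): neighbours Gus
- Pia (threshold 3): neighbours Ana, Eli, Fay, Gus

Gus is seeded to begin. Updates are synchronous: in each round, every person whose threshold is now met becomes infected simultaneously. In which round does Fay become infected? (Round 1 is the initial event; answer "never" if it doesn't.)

never

Round 1 — Gus becomes infected (initial).
Round 2 — checking thresholds:
  Eli: 1 of 3 neighbours < 2, below threshold.
  Kai: 1 of 1 neighbours ≥ 1, becomes infected.
  Pia: 1 of 4 neighbours < 3, below threshold.
Round 3 — no new infections; cascade stops.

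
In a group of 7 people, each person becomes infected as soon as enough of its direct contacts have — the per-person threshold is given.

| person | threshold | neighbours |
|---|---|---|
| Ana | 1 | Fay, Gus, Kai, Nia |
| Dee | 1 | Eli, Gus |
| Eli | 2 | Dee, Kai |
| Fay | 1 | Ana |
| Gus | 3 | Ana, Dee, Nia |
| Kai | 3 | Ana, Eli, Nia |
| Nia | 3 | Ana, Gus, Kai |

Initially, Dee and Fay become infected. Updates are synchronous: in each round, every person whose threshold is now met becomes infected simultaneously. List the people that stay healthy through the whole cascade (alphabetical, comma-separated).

Round 1 — Dee, Fay become infected (initial).
Round 2 — checking thresholds:
  Ana: 1 of 4 neighbours ≥ 1, becomes infected.
  Eli: 1 of 2 neighbours < 2, not yet.
  Gus: 1 of 3 neighbours < 3, not yet.
Round 3 — no new infections; cascade stops.

Eli, Gus, Kai, Nia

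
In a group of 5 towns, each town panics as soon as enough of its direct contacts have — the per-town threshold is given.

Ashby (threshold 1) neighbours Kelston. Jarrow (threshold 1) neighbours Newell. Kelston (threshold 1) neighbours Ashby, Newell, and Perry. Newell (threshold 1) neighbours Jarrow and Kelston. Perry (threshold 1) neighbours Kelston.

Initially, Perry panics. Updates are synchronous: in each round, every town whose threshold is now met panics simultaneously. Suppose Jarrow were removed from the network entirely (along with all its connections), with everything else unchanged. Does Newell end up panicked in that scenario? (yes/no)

With Jarrow removed:
Round 1 — Perry panics (initial).
Round 2 — checking thresholds:
  Kelston: 1 of 3 neighbours ≥ 1, panics.
Round 3 — checking thresholds:
  Ashby: 1 of 1 neighbours ≥ 1, panics.
  Newell: 1 of 1 neighbours ≥ 1, panics.
Round 4 — no new panics; cascade stops.

yes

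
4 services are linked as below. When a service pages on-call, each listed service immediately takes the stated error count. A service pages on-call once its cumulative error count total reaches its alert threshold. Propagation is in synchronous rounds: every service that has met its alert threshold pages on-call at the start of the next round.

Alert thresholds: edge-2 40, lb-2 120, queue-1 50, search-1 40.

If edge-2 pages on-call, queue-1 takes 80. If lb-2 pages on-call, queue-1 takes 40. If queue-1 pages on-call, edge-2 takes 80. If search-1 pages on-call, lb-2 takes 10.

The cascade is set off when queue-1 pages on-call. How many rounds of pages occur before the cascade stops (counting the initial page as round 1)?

2

Round 1 — queue-1 pages on-call (initial).
  edge-2: +80 → 80 ≥ 40
Round 2 — edge-2 pages on-call.
No further pages.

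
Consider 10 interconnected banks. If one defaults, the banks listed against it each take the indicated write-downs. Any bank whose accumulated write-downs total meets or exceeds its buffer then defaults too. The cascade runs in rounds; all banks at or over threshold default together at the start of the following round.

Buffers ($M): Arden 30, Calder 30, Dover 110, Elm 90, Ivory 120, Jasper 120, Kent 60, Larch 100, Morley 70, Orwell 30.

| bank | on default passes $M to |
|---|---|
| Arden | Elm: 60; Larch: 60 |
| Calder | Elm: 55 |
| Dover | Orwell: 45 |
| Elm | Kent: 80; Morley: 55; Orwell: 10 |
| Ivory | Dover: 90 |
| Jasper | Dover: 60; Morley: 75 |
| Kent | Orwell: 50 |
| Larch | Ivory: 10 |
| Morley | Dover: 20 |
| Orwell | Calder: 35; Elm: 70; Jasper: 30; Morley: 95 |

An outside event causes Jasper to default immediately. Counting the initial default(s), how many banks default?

2

Round 1 — Jasper defaults (initial).
  Dover: +60 → 60 < 110
  Morley: +75 → 75 ≥ 70
Round 2 — Morley defaults.
  Dover: +20 → 80 < 110
No further defaults.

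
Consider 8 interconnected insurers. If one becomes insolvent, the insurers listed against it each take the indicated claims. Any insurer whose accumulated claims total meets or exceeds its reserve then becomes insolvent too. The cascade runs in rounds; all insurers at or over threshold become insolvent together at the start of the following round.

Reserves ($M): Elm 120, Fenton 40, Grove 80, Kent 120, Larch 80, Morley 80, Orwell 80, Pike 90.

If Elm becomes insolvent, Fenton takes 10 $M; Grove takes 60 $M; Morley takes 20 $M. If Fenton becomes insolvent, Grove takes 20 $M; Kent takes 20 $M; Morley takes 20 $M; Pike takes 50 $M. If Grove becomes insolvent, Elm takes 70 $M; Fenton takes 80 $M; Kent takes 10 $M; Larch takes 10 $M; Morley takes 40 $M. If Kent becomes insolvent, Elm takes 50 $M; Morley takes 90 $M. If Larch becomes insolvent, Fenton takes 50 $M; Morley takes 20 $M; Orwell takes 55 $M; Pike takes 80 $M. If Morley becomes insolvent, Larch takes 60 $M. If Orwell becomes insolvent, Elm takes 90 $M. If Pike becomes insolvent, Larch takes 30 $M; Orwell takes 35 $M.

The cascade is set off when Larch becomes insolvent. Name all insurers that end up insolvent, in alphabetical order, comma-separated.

Round 1 — Larch becomes insolvent (initial).
  Fenton: +50 → 50 ≥ 40
  Morley: +20 → 20 < 80
  Orwell: +55 → 55 < 80
  Pike: +80 → 80 < 90
Round 2 — Fenton becomes insolvent.
  Grove: +20 → 20 < 80
  Kent: +20 → 20 < 120
  Morley: +20 → 40 < 80
  Pike: +50 → 130 ≥ 90
Round 3 — Pike becomes insolvent.
  Orwell: +35 → 90 ≥ 80
Round 4 — Orwell becomes insolvent.
  Elm: +90 → 90 < 120
No further insolvencies.

Fenton, Larch, Orwell, Pike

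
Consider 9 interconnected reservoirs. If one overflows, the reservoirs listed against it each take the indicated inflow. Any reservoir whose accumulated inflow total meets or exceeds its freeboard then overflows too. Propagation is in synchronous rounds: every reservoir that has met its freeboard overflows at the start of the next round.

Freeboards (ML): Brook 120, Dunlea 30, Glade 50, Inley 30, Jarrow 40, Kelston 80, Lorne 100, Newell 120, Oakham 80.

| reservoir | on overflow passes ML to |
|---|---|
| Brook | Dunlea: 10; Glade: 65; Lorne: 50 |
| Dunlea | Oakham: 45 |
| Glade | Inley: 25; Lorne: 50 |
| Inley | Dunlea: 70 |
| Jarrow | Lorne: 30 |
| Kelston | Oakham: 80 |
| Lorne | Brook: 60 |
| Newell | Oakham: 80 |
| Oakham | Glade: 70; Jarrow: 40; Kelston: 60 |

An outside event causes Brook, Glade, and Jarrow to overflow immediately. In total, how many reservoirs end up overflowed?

4

Round 1 — Brook, Glade, Jarrow overflow (initial).
  Dunlea: +10 → 10 < 30
  Inley: +25 → 25 < 30
  Lorne: +50+50+30 → 130 ≥ 100
Round 2 — Lorne overflows.
No further overflows.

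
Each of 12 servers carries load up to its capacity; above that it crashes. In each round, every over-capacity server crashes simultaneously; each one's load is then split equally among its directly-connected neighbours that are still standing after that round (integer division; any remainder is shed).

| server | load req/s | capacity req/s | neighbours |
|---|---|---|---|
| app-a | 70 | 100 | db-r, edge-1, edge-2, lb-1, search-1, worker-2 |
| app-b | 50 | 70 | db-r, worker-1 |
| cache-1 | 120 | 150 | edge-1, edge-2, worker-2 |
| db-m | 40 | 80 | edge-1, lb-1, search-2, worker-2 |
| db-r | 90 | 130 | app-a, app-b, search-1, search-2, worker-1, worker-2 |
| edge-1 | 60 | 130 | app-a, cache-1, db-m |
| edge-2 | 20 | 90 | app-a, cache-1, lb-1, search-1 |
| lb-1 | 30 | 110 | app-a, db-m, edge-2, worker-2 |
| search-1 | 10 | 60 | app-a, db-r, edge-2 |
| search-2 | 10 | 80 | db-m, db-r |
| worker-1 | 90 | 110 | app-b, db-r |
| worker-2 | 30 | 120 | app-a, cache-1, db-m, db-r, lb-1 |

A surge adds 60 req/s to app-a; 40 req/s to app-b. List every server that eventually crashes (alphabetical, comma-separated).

Round 1 — app-a at 130 > 100; app-b at 90 > 70. app-a, app-b crash.
  app-a sheds 130 req/s to db-r, edge-1, edge-2, lb-1, search-1, worker-2: 21 each (4 lost).
    db-r: 90+21 = 111 ≤ 130
    edge-1: 60+21 = 81 ≤ 130
    edge-2: 20+21 = 41 ≤ 90
    lb-1: 30+21 = 51 ≤ 110
    search-1: 10+21 = 31 ≤ 60
    worker-2: 30+21 = 51 ≤ 120
  app-b sheds 90 req/s to db-r, worker-1: 45 each.
    db-r: 111+45 = 156 > 130
    worker-1: 90+45 = 135 > 110
Round 2 — db-r, worker-1 crash.
  db-r sheds 156 req/s to search-1, search-2, worker-2: 52 each.
    search-1: 31+52 = 83 > 60
    search-2: 10+52 = 62 ≤ 80
    worker-2: 51+52 = 103 ≤ 120
  worker-1 sheds 135 req/s: no online neighbours, lost.
Round 3 — search-1 crashes.
  search-1 sheds 83 req/s to edge-2: 83 each.
    edge-2: 41+83 = 124 > 90
Round 4 — edge-2 crashes.
  edge-2 sheds 124 req/s to cache-1, lb-1: 62 each.
    cache-1: 120+62 = 182 > 150
    lb-1: 51+62 = 113 > 110
Round 5 — cache-1, lb-1 crash.
  cache-1 sheds 182 req/s to edge-1, worker-2: 91 each.
    edge-1: 81+91 = 172 > 130
    worker-2: 103+91 = 194 > 120
  lb-1 sheds 113 req/s to db-m, worker-2: 56 each (1 lost).
    db-m: 40+56 = 96 > 80
    worker-2: 194+56 = 250 > 120
Round 6 — db-m, edge-1, worker-2 crash.
  db-m sheds 96 req/s to search-2: 96 each.
    search-2: 62+96 = 158 > 80
  edge-1 sheds 172 req/s: no online neighbours, lost.
  worker-2 sheds 250 req/s: no online neighbours, lost.
Round 7 — search-2 crashes.
  search-2 sheds 158 req/s: no online neighbours, lost.
No further crashes.

app-a, app-b, cache-1, db-m, db-r, edge-1, edge-2, lb-1, search-1, search-2, worker-1, worker-2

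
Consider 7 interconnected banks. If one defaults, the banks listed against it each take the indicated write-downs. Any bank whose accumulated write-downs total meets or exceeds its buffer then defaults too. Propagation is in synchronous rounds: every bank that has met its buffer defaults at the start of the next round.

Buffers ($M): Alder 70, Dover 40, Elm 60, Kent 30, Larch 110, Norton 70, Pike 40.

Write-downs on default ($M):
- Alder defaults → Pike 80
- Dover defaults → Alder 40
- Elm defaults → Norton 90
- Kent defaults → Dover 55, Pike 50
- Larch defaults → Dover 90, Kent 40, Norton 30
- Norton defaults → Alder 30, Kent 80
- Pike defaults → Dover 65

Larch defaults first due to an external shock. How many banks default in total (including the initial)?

4

Round 1 — Larch defaults (initial).
  Dover: +90 → 90 ≥ 40
  Kent: +40 → 40 ≥ 30
  Norton: +30 → 30 < 70
Round 2 — Dover, Kent default.
  Alder: +40 → 40 < 70
  Pike: +50 → 50 ≥ 40
Round 3 — Pike defaults.
No further defaults.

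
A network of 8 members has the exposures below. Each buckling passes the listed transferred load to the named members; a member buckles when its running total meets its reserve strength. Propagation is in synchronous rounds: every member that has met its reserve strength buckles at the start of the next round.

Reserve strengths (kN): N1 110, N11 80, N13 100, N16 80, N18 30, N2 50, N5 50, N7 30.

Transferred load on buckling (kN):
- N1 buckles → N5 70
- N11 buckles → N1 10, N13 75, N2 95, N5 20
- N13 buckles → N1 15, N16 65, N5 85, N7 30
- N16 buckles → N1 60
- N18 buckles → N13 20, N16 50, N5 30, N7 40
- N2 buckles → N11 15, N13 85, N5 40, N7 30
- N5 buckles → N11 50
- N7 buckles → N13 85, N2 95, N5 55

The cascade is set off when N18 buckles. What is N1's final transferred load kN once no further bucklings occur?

Round 1 — N18 buckles (initial).
  N13: +20 → 20 < 100
  N16: +50 → 50 < 80
  N5: +30 → 30 < 50
  N7: +40 → 40 ≥ 30
Round 2 — N7 buckles.
  N13: +85 → 105 ≥ 100
  N2: +95 → 95 ≥ 50
  N5: +55 → 85 ≥ 50
Round 3 — N13, N2, N5 buckle.
  N1: +15 → 15 < 110
  N11: +15+50 → 65 < 80
  N16: +65 → 115 ≥ 80
Round 4 — N16 buckles.
  N1: +60 → 75 < 110
No further bucklings.

75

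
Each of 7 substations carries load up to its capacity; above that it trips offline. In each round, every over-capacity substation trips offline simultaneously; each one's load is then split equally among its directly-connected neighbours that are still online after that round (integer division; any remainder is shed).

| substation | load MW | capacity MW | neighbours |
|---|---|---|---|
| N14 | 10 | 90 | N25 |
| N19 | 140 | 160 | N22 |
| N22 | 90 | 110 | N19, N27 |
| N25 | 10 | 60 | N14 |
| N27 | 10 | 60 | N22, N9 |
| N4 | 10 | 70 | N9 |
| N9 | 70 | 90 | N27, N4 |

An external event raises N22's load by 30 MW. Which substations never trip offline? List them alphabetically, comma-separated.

Round 1 — N22 at 120 > 110. N22 trips offline.
  N22 sheds 120 MW to N19, N27: 60 each.
    N19: 140+60 = 200 > 160
    N27: 10+60 = 70 > 60
Round 2 — N19, N27 trip offline.
  N19 sheds 200 MW: no online neighbours, lost.
  N27 sheds 70 MW to N9: 70 each.
    N9: 70+70 = 140 > 90
Round 3 — N9 trips offline.
  N9 sheds 140 MW to N4: 140 each.
    N4: 10+140 = 150 > 70
Round 4 — N4 trips offline.
  N4 sheds 150 MW: no online neighbours, lost.
No further trips.

N14, N25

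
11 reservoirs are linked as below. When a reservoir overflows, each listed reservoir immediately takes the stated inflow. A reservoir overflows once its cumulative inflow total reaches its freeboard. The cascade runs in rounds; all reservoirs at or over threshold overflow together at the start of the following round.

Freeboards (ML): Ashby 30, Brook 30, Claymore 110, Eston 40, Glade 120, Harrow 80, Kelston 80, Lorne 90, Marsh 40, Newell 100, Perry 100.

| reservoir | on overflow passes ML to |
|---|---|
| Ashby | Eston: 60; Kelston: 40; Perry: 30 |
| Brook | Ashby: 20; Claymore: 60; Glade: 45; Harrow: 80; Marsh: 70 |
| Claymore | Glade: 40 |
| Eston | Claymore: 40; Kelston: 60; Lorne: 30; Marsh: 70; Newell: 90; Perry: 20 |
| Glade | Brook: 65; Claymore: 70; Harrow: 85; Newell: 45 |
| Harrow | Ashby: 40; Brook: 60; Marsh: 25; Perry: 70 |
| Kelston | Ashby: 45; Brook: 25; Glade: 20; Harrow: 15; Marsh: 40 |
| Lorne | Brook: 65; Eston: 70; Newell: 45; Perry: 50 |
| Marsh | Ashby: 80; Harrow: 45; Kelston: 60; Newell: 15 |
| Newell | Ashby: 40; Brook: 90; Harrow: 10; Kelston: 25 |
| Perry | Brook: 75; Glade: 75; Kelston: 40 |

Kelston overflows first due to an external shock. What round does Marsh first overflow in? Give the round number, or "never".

Round 1 — Kelston overflows (initial).
  Ashby: +45 → 45 ≥ 30
  Brook: +25 → 25 < 30
  Glade: +20 → 20 < 120
  Harrow: +15 → 15 < 80
  Marsh: +40 → 40 ≥ 40
Round 2 — Ashby, Marsh overflow.
  Eston: +60 → 60 ≥ 40
  Harrow: +45 → 60 < 80
  Newell: +15 → 15 < 100
  Perry: +30 → 30 < 100
Round 3 — Eston overflows.
  Claymore: +40 → 40 < 110
  Lorne: +30 → 30 < 90
  Newell: +90 → 105 ≥ 100
  Perry: +20 → 50 < 100
Round 4 — Newell overflows.
  Brook: +90 → 115 ≥ 30
  Harrow: +10 → 70 < 80
Round 5 — Brook overflows.
  Claymore: +60 → 100 < 110
  Glade: +45 → 65 < 120
  Harrow: +80 → 150 ≥ 80
Round 6 — Harrow overflows.
  Perry: +70 → 120 ≥ 100
Round 7 — Perry overflows.
  Glade: +75 → 140 ≥ 120
Round 8 — Glade overflows.
  Claymore: +70 → 170 ≥ 110
Round 9 — Claymore overflows.
No further overflows.

2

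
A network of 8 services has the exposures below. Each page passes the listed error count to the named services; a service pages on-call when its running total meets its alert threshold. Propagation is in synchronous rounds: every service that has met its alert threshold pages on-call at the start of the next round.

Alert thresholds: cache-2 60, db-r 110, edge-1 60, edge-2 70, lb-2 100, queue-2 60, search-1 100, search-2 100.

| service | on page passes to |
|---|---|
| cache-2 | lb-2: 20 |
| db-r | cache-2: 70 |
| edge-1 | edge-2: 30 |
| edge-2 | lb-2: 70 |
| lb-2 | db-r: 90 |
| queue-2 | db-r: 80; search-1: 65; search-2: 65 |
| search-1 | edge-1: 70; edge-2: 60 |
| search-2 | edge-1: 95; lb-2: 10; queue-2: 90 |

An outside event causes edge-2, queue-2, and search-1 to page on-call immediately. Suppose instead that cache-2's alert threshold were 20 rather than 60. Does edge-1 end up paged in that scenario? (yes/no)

yes

With cache-2's alert threshold at 20:
Round 1 — edge-2, queue-2, search-1 page on-call (initial).
  db-r: +80 → 80 < 110
  edge-1: +70 → 70 ≥ 60
  lb-2: +70 → 70 < 100
  search-2: +65 → 65 < 100
Round 2 — edge-1 pages on-call.
No further pages.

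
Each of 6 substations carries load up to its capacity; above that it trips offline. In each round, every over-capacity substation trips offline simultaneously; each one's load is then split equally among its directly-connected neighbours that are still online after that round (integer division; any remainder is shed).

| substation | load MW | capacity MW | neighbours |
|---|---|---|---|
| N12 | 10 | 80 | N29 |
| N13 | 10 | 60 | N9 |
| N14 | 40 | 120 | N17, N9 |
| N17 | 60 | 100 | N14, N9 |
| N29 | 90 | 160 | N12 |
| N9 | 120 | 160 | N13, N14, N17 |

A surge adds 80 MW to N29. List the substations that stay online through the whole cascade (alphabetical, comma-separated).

Round 1 — N29 at 170 > 160. N29 trips offline.
  N29 sheds 170 MW to N12: 170 each.
    N12: 10+170 = 180 > 80
Round 2 — N12 trips offline.
  N12 sheds 180 MW: no online neighbours, lost.
No further trips.

N13, N14, N17, N9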